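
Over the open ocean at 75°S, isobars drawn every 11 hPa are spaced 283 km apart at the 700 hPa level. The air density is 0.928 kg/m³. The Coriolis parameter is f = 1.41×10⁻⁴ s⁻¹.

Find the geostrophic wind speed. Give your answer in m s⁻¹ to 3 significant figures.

29.7 m s⁻¹

Pressure gradient: |∂P/∂n| = 1100 Pa / 283000 m = 3.89×10⁻³ Pa/m
Geostrophic balance (pressure-gradient force = Coriolis force):
V_g = (1/(fρ)) |∂P/∂n| = 3.89×10⁻³ / (1.41×10⁻⁴ × 0.928) = 29.7 m/s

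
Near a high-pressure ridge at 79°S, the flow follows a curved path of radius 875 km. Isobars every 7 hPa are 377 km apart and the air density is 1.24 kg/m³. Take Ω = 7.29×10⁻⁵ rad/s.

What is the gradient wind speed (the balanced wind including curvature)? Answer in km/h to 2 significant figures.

41 km/h

Coriolis parameter at 79°S:
f = 2Ω sin φ = 2 × 7.29×10⁻⁵ × sin 79° = 1.43×10⁻⁴ s⁻¹
Pressure gradient: |∂P/∂n| = 700 Pa / 377000 m = 1.86×10⁻³ Pa/m
Geostrophic speed: V_g = |∂P/∂n|/(fρ) = 1.86×10⁻³/(1.43×10⁻⁴ × 1.24) = 10.5 m/s
Around a high, pressure-gradient force acts outward with centrifugal, so Coriolis balances both:
fV = (1/ρ)|∂P/∂n| + V²/R  →  V² − fR·V + fR·V_g = 0
With fR = 1.43×10⁻⁴ × 875×10³ m = 125 m/s:
V = [fR − √((fR)² − 4 fR V_g)]/2 = [125 − √(125² − 4×125×10.5)]/2 = 11.5 m/s
Supergeostrophic (V > V_g = 10.5 m/s), as expected around a high.
Converting: 11.5 m/s × 3.6 = 41 km/h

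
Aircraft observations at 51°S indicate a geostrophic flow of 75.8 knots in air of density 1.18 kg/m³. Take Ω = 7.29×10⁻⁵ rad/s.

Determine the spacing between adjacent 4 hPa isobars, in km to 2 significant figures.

Coriolis parameter at 51°S:
f = 2Ω sin φ = 2 × 7.29×10⁻⁵ × sin 51° = 1.13×10⁻⁴ s⁻¹
Wind speed in SI: 75.8 knots = 39.0 m/s
Geostrophic balance rearranged: |∂P/∂n| = f ρ V_g
|∂P/∂n| = 1.13×10⁻⁴ × 1.18 × 39.0 = 5.21×10⁻³ Pa/m
Isobar spacing: Δn = ΔP/|∂P/∂n| = 400 Pa / 5.21×10⁻³ Pa/m = 76720 m ≈ 77 km

77 km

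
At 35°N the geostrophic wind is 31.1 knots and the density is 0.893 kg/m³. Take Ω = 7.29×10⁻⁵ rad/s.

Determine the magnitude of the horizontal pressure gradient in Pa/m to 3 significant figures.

Coriolis parameter at 35°N:
f = 2Ω sin φ = 2 × 7.29×10⁻⁵ × sin 35° = 8.36×10⁻⁵ s⁻¹
Wind speed in SI: 31.1 knots = 16.0 m/s
Geostrophic balance rearranged: |∂P/∂n| = f ρ V_g
|∂P/∂n| = 8.36×10⁻⁵ × 0.893 × 16.0 = 1.19×10⁻³ Pa/m

1.19×10⁻³ Pa/m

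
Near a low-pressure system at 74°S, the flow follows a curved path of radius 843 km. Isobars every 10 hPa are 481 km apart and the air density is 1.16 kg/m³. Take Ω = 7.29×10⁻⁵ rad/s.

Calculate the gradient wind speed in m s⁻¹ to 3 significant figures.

11.6 m s⁻¹

Coriolis parameter at 74°S:
f = 2Ω sin φ = 2 × 7.29×10⁻⁵ × sin 74° = 1.40×10⁻⁴ s⁻¹
Pressure gradient: |∂P/∂n| = 1000 Pa / 481000 m = 2.08×10⁻³ Pa/m
Geostrophic speed: V_g = |∂P/∂n|/(fρ) = 2.08×10⁻³/(1.40×10⁻⁴ × 1.16) = 12.8 m/s
Around a low, centrifugal force acts outward with Coriolis, so pressure-gradient force balances both:
(1/ρ)|∂P/∂n| = fV + V²/R  →  V² + fR·V − fR·V_g = 0
With fR = 1.40×10⁻⁴ × 843×10³ m = 118 m/s:
V = [−fR + √((fR)² + 4 fR V_g)]/2 = [−118 + √(118² + 4×118×12.8)]/2 = 11.6 m/s
Subgeostrophic (V < V_g = 12.8 m/s), as expected around a low.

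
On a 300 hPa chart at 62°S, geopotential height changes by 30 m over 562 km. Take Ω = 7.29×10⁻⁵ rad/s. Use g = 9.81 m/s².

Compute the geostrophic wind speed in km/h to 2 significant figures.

15 km/h

Coriolis parameter at 62°S:
f = 2Ω sin φ = 2 × 7.29×10⁻⁵ × sin 62° = 1.29×10⁻⁴ s⁻¹
Height gradient: |∂Z/∂n| = 30 m / 562000 m = 5.34×10⁻⁵
On a pressure surface, geostrophic balance gives V_g = (g/f)|∂Z/∂n|:
V_g = 9.81 × 5.34×10⁻⁵ / 1.29×10⁻⁴ = 4.07 m/s
Converting: 4.07 m/s × 3.6 = 15 km/h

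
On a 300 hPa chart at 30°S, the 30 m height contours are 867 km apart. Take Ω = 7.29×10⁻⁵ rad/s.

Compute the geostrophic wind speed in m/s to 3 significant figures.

Coriolis parameter at 30°S:
f = 2Ω sin φ = 2 × 7.29×10⁻⁵ × sin 30° = 7.29×10⁻⁵ s⁻¹
Height gradient: |∂Z/∂n| = 30 m / 867000 m = 3.46×10⁻⁵
On a pressure surface, geostrophic balance gives V_g = (g/f)|∂Z/∂n|:
V_g = 9.81 × 3.46×10⁻⁵ / 7.29×10⁻⁵ = 4.66 m/s

4.66 m/s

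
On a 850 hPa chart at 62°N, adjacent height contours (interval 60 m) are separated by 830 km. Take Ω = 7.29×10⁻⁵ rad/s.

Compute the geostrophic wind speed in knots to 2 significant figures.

11 knots

Coriolis parameter at 62°N:
f = 2Ω sin φ = 2 × 7.29×10⁻⁵ × sin 62° = 1.29×10⁻⁴ s⁻¹
Height gradient: |∂Z/∂n| = 60 m / 830000 m = 7.23×10⁻⁵
On a pressure surface, geostrophic balance gives V_g = (g/f)|∂Z/∂n|:
V_g = 9.81 × 7.23×10⁻⁵ / 1.29×10⁻⁴ = 5.51 m/s
Converting: 5.51 m/s × 1.944 = 11 knots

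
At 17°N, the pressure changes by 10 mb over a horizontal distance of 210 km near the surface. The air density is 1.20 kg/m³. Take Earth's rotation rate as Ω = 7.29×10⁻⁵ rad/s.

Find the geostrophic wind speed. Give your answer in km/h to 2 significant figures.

Coriolis parameter at 17°N:
f = 2Ω sin φ = 2 × 7.29×10⁻⁵ × sin 17° = 4.26×10⁻⁵ s⁻¹
Pressure gradient: |∂P/∂n| = 1000 Pa / 210000 m = 4.76×10⁻³ Pa/m
Geostrophic balance (pressure-gradient force = Coriolis force):
V_g = (1/(fρ)) |∂P/∂n| = 4.76×10⁻³ / (4.26×10⁻⁵ × 1.20) = 93.1 m/s
Converting: 93.1 m/s × 3.6 = 340 km/h

340 km/h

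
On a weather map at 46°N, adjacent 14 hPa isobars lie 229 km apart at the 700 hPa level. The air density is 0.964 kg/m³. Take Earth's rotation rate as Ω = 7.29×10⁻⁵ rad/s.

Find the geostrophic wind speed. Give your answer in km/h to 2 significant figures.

Coriolis parameter at 46°N:
f = 2Ω sin φ = 2 × 7.29×10⁻⁵ × sin 46° = 1.05×10⁻⁴ s⁻¹
Pressure gradient: |∂P/∂n| = 1400 Pa / 229000 m = 6.11×10⁻³ Pa/m
Geostrophic balance (pressure-gradient force = Coriolis force):
V_g = (1/(fρ)) |∂P/∂n| = 6.11×10⁻³ / (1.05×10⁻⁴ × 0.964) = 60.5 m/s
Converting: 60.5 m/s × 3.6 = 220 km/h

220 km/h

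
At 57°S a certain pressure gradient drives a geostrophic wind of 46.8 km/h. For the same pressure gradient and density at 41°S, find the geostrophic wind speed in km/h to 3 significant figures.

59.8 km/h

With the same pressure gradient and density, V_g ∝ 1/f ∝ 1/sin φ.
V₂ = V₁ · sin φ₁ / sin φ₂ = 46.8 × sin 57° / sin 41°
V₂ = 46.8 × 0.8387/0.6561 = 59.8 km/h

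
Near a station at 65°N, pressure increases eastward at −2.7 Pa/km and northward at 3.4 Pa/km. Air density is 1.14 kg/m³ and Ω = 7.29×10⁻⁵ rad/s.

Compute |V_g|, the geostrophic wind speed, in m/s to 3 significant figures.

Coriolis parameter at 65°N:
f = 2Ω sin φ = 2 × 7.29×10⁻⁵ × sin 65° = 1.32×10⁻⁴ s⁻¹
Component geostrophic relations (x east, y north):
u_g = −(1/(fρ)) ∂P/∂y,  v_g = (1/(fρ)) ∂P/∂x
u_g = −(3.4×10⁻³)/(1.32×10⁻⁴ × 1.14) = −22.6 m/s;  v_g = (−2.7×10⁻³)/(1.32×10⁻⁴ × 1.14) = −17.9 m/s
|V_g| = √(u_g² + v_g²) = 28.8 m/s

28.8 m/s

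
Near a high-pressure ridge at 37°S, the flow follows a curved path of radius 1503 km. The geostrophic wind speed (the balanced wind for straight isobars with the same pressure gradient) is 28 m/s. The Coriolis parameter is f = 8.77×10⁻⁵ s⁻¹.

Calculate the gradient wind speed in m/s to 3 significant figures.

40.4 m/s

Around a high, pressure-gradient force acts outward with centrifugal, so Coriolis balances both:
fV = (1/ρ)|∂P/∂n| + V²/R  →  V² − fR·V + fR·V_g = 0
With fR = 8.77×10⁻⁵ × 1503×10³ m = 132 m/s:
V = [fR − √((fR)² − 4 fR V_g)]/2 = [132 − √(132² − 4×132×28)]/2 = 40.4 m/s
Supergeostrophic (V > V_g = 28 m/s), as expected around a high.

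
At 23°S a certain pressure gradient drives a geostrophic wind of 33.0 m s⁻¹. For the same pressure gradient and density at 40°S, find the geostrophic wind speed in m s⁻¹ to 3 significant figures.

20.1 m s⁻¹

With the same pressure gradient and density, V_g ∝ 1/f ∝ 1/sin φ.
V₂ = V₁ · sin φ₁ / sin φ₂ = 33.0 × sin 23° / sin 40°
V₂ = 33.0 × 0.3907/0.6428 = 20.1 m s⁻¹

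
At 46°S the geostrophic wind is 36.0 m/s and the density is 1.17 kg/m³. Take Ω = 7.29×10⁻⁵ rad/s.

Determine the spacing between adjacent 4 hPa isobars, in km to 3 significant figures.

90.5 km

Coriolis parameter at 46°S:
f = 2Ω sin φ = 2 × 7.29×10⁻⁵ × sin 46° = 1.05×10⁻⁴ s⁻¹
Geostrophic balance rearranged: |∂P/∂n| = f ρ V_g
|∂P/∂n| = 1.05×10⁻⁴ × 1.17 × 36.0 = 4.42×10⁻³ Pa/m
Isobar spacing: Δn = ΔP/|∂P/∂n| = 400 Pa / 4.42×10⁻³ Pa/m = 90548 m ≈ 90.5 km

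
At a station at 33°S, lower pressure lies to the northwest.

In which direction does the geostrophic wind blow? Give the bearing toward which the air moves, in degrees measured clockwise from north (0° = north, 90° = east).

The pressure-gradient force points toward the northwest (bearing 315°).
Geostrophic balance: in the Southern Hemisphere the Coriolis force deflects motion to the left, so the geostrophic wind blows 90° to the left of the pressure-gradient force (low pressure on the right).
Rotating 315° by 90° counterclockwise gives 225° — the wind blows toward the southwest.

225°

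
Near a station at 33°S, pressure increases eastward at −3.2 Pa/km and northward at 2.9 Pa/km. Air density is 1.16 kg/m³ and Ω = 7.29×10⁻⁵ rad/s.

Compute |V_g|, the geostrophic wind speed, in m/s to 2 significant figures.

Coriolis parameter at 33°S:
f = 2Ω sin φ = 2 × 7.29×10⁻⁵ × sin 33° = 7.94×10⁻⁵ s⁻¹
In the Southern Hemisphere f is negative: f = −7.94×10⁻⁵ s⁻¹.
Component geostrophic relations (x east, y north):
u_g = −(1/(fρ)) ∂P/∂y,  v_g = (1/(fρ)) ∂P/∂x
u_g = −(2.9×10⁻³)/(−7.94×10⁻⁵ × 1.16) = 31.5 m/s;  v_g = (−3.2×10⁻³)/(−7.94×10⁻⁵ × 1.16) = 34.7 m/s
|V_g| = √(u_g² + v_g²) = 46.9 m/s

47 m/s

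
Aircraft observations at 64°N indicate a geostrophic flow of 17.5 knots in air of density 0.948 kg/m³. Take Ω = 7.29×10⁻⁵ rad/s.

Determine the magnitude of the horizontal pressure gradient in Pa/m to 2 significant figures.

1.1×10⁻³ Pa/m

Coriolis parameter at 64°N:
f = 2Ω sin φ = 2 × 7.29×10⁻⁵ × sin 64° = 1.31×10⁻⁴ s⁻¹
Wind speed in SI: 17.5 knots = 9.00 m/s
Geostrophic balance rearranged: |∂P/∂n| = f ρ V_g
|∂P/∂n| = 1.31×10⁻⁴ × 0.948 × 9.00 = 1.12×10⁻³ Pa/m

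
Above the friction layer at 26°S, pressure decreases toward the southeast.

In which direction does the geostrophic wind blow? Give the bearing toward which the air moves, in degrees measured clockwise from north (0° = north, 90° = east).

The pressure-gradient force points toward the southeast (bearing 135°).
Geostrophic balance: in the Southern Hemisphere the Coriolis force deflects motion to the left, so the geostrophic wind blows 90° to the left of the pressure-gradient force (low pressure on the right).
Rotating 135° by 90° counterclockwise gives 045° — the wind blows toward the northeast.

045°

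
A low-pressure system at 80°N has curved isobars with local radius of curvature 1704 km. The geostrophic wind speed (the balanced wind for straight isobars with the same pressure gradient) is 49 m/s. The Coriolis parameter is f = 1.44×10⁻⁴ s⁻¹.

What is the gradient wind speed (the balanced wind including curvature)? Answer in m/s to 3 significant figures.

Around a low, centrifugal force acts outward with Coriolis, so pressure-gradient force balances both:
(1/ρ)|∂P/∂n| = fV + V²/R  →  V² + fR·V − fR·V_g = 0
With fR = 1.44×10⁻⁴ × 1704×10³ m = 245 m/s:
V = [−fR + √((fR)² + 4 fR V_g)]/2 = [−245 + √(245² + 4×245×49)]/2 = 41.9 m/s
Subgeostrophic (V < V_g = 49 m/s), as expected around a low.

41.9 m/s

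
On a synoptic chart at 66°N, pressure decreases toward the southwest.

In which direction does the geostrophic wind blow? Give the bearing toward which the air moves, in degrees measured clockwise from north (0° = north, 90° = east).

The pressure-gradient force points toward the southwest (bearing 225°).
Geostrophic balance: in the Northern Hemisphere the Coriolis force deflects motion to the right, so the geostrophic wind blows 90° to the right of the pressure-gradient force (low pressure on the left).
Rotating 225° by 90° clockwise gives 315° — the wind blows toward the northwest.

315°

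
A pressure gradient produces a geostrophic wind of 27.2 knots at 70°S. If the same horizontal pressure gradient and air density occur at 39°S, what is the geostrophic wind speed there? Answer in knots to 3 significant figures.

40.6 knots

With the same pressure gradient and density, V_g ∝ 1/f ∝ 1/sin φ.
V₂ = V₁ · sin φ₁ / sin φ₂ = 27.2 × sin 70° / sin 39°
V₂ = 27.2 × 0.9397/0.6293 = 40.6 knots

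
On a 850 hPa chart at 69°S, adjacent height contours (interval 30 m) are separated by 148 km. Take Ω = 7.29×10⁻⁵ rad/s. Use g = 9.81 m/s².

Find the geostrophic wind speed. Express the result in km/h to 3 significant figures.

52.6 km/h

Coriolis parameter at 69°S:
f = 2Ω sin φ = 2 × 7.29×10⁻⁵ × sin 69° = 1.36×10⁻⁴ s⁻¹
Height gradient: |∂Z/∂n| = 30 m / 148000 m = 2.03×10⁻⁴
On a pressure surface, geostrophic balance gives V_g = (g/f)|∂Z/∂n|:
V_g = 9.81 × 2.03×10⁻⁴ / 1.36×10⁻⁴ = 14.6 m/s
Converting: 14.6 m/s × 3.6 = 52.6 km/h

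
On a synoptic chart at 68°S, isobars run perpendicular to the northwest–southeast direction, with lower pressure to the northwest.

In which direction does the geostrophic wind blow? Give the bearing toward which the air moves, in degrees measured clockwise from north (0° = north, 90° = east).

225°

The pressure-gradient force points toward the northwest (bearing 315°).
Geostrophic balance: in the Southern Hemisphere the Coriolis force deflects motion to the left, so the geostrophic wind blows 90° to the left of the pressure-gradient force (low pressure on the right).
Rotating 315° by 90° counterclockwise gives 225° — the wind blows toward the southwest.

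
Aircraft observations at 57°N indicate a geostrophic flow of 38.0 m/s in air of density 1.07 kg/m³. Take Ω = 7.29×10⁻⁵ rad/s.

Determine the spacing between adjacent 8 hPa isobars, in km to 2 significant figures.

Coriolis parameter at 57°N:
f = 2Ω sin φ = 2 × 7.29×10⁻⁵ × sin 57° = 1.22×10⁻⁴ s⁻¹
Geostrophic balance rearranged: |∂P/∂n| = f ρ V_g
|∂P/∂n| = 1.22×10⁻⁴ × 1.07 × 38.0 = 4.97×10⁻³ Pa/m
Isobar spacing: Δn = ΔP/|∂P/∂n| = 800 Pa / 4.97×10⁻³ Pa/m = 160907 m ≈ 160 km

160 km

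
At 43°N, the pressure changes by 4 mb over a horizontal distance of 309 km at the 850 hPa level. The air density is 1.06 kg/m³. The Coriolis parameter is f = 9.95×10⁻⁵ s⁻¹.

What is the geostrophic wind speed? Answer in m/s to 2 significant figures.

12 m/s

Pressure gradient: |∂P/∂n| = 400 Pa / 309000 m = 1.29×10⁻³ Pa/m
Geostrophic balance (pressure-gradient force = Coriolis force):
V_g = (1/(fρ)) |∂P/∂n| = 1.29×10⁻³ / (9.95×10⁻⁵ × 1.06) = 12.3 m/s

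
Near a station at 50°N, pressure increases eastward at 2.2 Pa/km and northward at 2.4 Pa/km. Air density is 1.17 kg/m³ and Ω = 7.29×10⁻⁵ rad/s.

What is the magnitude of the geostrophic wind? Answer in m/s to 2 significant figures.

25 m/s

Coriolis parameter at 50°N:
f = 2Ω sin φ = 2 × 7.29×10⁻⁵ × sin 50° = 1.12×10⁻⁴ s⁻¹
Component geostrophic relations (x east, y north):
u_g = −(1/(fρ)) ∂P/∂y,  v_g = (1/(fρ)) ∂P/∂x
u_g = −(2.4×10⁻³)/(1.12×10⁻⁴ × 1.17) = −18.4 m/s;  v_g = (2.2×10⁻³)/(1.12×10⁻⁴ × 1.17) = 16.8 m/s
|V_g| = √(u_g² + v_g²) = 24.9 m/s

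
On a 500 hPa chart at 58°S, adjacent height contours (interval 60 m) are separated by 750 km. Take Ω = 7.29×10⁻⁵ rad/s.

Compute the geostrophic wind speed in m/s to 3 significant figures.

Coriolis parameter at 58°S:
f = 2Ω sin φ = 2 × 7.29×10⁻⁵ × sin 58° = 1.24×10⁻⁴ s⁻¹
Height gradient: |∂Z/∂n| = 60 m / 750000 m = 8.00×10⁻⁵
On a pressure surface, geostrophic balance gives V_g = (g/f)|∂Z/∂n|:
V_g = 9.81 × 8.00×10⁻⁵ / 1.24×10⁻⁴ = 6.35 m/s

6.35 m/s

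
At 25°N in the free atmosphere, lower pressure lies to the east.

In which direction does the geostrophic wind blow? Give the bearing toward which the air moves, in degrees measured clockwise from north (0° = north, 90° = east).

180°

The pressure-gradient force points toward the east (bearing 090°).
Geostrophic balance: in the Northern Hemisphere the Coriolis force deflects motion to the right, so the geostrophic wind blows 90° to the right of the pressure-gradient force (low pressure on the left).
Rotating 090° by 90° clockwise gives 180° — the wind blows toward the south.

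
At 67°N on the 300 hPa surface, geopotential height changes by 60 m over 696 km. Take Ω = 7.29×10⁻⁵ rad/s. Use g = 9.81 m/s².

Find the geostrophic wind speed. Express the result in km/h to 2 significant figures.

Coriolis parameter at 67°N:
f = 2Ω sin φ = 2 × 7.29×10⁻⁵ × sin 67° = 1.34×10⁻⁴ s⁻¹
Height gradient: |∂Z/∂n| = 60 m / 696000 m = 8.62×10⁻⁵
On a pressure surface, geostrophic balance gives V_g = (g/f)|∂Z/∂n|:
V_g = 9.81 × 8.62×10⁻⁵ / 1.34×10⁻⁴ = 6.30 m/s
Converting: 6.30 m/s × 3.6 = 23 km/h

23 km/h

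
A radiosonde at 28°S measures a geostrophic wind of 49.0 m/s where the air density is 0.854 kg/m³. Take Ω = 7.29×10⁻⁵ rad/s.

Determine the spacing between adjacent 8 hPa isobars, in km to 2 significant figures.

280 km

Coriolis parameter at 28°S:
f = 2Ω sin φ = 2 × 7.29×10⁻⁵ × sin 28° = 6.84×10⁻⁵ s⁻¹
Geostrophic balance rearranged: |∂P/∂n| = f ρ V_g
|∂P/∂n| = 6.84×10⁻⁵ × 0.854 × 49.0 = 2.86×10⁻³ Pa/m
Isobar spacing: Δn = ΔP/|∂P/∂n| = 800 Pa / 2.86×10⁻³ Pa/m = 279299 m ≈ 280 km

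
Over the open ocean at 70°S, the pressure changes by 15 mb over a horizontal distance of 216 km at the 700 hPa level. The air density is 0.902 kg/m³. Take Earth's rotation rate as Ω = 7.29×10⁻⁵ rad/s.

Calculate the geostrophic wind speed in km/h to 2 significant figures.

200 km/h

Coriolis parameter at 70°S:
f = 2Ω sin φ = 2 × 7.29×10⁻⁵ × sin 70° = 1.37×10⁻⁴ s⁻¹
Pressure gradient: |∂P/∂n| = 1500 Pa / 216000 m = 6.94×10⁻³ Pa/m
Geostrophic balance (pressure-gradient force = Coriolis force):
V_g = (1/(fρ)) |∂P/∂n| = 6.94×10⁻³ / (1.37×10⁻⁴ × 0.902) = 56.2 m/s
Converting: 56.2 m/s × 3.6 = 200 km/h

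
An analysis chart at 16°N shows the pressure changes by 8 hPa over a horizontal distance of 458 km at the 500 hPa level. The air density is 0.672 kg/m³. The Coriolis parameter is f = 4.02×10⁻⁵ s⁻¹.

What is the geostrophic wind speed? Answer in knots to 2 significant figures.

Pressure gradient: |∂P/∂n| = 800 Pa / 458000 m = 1.75×10⁻³ Pa/m
Geostrophic balance (pressure-gradient force = Coriolis force):
V_g = (1/(fρ)) |∂P/∂n| = 1.75×10⁻³ / (4.02×10⁻⁵ × 0.672) = 64.7 m/s
Converting: 64.7 m/s × 1.944 = 130 knots

130 knots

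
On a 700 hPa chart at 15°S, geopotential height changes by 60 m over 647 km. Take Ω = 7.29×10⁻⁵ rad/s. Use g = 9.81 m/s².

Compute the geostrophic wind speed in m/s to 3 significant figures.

24.1 m/s

Coriolis parameter at 15°S:
f = 2Ω sin φ = 2 × 7.29×10⁻⁵ × sin 15° = 3.77×10⁻⁵ s⁻¹
Height gradient: |∂Z/∂n| = 60 m / 647000 m = 9.27×10⁻⁵
On a pressure surface, geostrophic balance gives V_g = (g/f)|∂Z/∂n|:
V_g = 9.81 × 9.27×10⁻⁵ / 3.77×10⁻⁵ = 24.1 m/s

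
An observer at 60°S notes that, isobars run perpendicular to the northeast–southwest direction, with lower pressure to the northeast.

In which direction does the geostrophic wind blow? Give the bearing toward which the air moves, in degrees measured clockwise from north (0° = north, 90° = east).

The pressure-gradient force points toward the northeast (bearing 045°).
Geostrophic balance: in the Southern Hemisphere the Coriolis force deflects motion to the left, so the geostrophic wind blows 90° to the left of the pressure-gradient force (low pressure on the right).
Rotating 045° by 90° counterclockwise gives 315° — the wind blows toward the northwest.

315°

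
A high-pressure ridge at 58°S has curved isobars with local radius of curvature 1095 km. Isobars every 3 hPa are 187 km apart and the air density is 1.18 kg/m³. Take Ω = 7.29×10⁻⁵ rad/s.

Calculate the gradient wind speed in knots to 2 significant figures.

23 knots

Coriolis parameter at 58°S:
f = 2Ω sin φ = 2 × 7.29×10⁻⁵ × sin 58° = 1.24×10⁻⁴ s⁻¹
Pressure gradient: |∂P/∂n| = 300 Pa / 187000 m = 1.60×10⁻³ Pa/m
Geostrophic speed: V_g = |∂P/∂n|/(fρ) = 1.60×10⁻³/(1.24×10⁻⁴ × 1.18) = 11.0 m/s
Around a high, pressure-gradient force acts outward with centrifugal, so Coriolis balances both:
fV = (1/ρ)|∂P/∂n| + V²/R  →  V² − fR·V + fR·V_g = 0
With fR = 1.24×10⁻⁴ × 1095×10³ m = 135 m/s:
V = [fR − √((fR)² − 4 fR V_g)]/2 = [135 − √(135² − 4×135×11)]/2 = 12.1 m/s
Supergeostrophic (V > V_g = 11 m/s), as expected around a high.
Converting: 12.1 m/s × 1.944 = 23 knots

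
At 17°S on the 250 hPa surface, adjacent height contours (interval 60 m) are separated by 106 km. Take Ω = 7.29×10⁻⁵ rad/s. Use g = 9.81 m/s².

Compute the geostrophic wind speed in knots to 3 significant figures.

253 knots

Coriolis parameter at 17°S:
f = 2Ω sin φ = 2 × 7.29×10⁻⁵ × sin 17° = 4.26×10⁻⁵ s⁻¹
Height gradient: |∂Z/∂n| = 60 m / 106000 m = 5.66×10⁻⁴
On a pressure surface, geostrophic balance gives V_g = (g/f)|∂Z/∂n|:
V_g = 9.81 × 5.66×10⁻⁴ / 4.26×10⁻⁵ = 130 m/s
Converting: 130 m/s × 1.944 = 253 knots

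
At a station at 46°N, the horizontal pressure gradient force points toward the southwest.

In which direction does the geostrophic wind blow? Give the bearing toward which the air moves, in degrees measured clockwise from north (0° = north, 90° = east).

315°

The pressure-gradient force points toward the southwest (bearing 225°).
Geostrophic balance: in the Northern Hemisphere the Coriolis force deflects motion to the right, so the geostrophic wind blows 90° to the right of the pressure-gradient force (low pressure on the left).
Rotating 225° by 90° clockwise gives 315° — the wind blows toward the northwest.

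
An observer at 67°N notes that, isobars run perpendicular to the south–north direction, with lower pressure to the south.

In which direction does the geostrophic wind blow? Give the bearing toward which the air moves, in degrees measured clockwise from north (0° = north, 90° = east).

The pressure-gradient force points toward the south (bearing 180°).
Geostrophic balance: in the Northern Hemisphere the Coriolis force deflects motion to the right, so the geostrophic wind blows 90° to the right of the pressure-gradient force (low pressure on the left).
Rotating 180° by 90° clockwise gives 270° — the wind blows toward the west.

270°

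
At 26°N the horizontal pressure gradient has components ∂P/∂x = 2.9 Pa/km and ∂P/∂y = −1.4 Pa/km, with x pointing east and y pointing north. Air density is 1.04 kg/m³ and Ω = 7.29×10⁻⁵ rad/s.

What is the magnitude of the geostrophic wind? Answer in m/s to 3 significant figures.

Coriolis parameter at 26°N:
f = 2Ω sin φ = 2 × 7.29×10⁻⁵ × sin 26° = 6.39×10⁻⁵ s⁻¹
Component geostrophic relations (x east, y north):
u_g = −(1/(fρ)) ∂P/∂y,  v_g = (1/(fρ)) ∂P/∂x
u_g = −(−1.4×10⁻³)/(6.39×10⁻⁵ × 1.04) = 21.1 m/s;  v_g = (2.9×10⁻³)/(6.39×10⁻⁵ × 1.04) = 43.6 m/s
|V_g| = √(u_g² + v_g²) = 48.4 m/s

48.4 m/s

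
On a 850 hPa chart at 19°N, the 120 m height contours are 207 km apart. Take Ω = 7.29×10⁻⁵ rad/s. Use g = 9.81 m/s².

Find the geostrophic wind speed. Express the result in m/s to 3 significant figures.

Coriolis parameter at 19°N:
f = 2Ω sin φ = 2 × 7.29×10⁻⁵ × sin 19° = 4.75×10⁻⁵ s⁻¹
Height gradient: |∂Z/∂n| = 120 m / 207000 m = 5.80×10⁻⁴
On a pressure surface, geostrophic balance gives V_g = (g/f)|∂Z/∂n|:
V_g = 9.81 × 5.80×10⁻⁴ / 4.75×10⁻⁵ = 120 m/s

120 m/s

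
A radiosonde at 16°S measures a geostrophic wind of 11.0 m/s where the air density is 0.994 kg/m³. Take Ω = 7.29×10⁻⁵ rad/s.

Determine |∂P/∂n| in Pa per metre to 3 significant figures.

4.39×10⁻⁴ Pa/m

Coriolis parameter at 16°S:
f = 2Ω sin φ = 2 × 7.29×10⁻⁵ × sin 16° = 4.02×10⁻⁵ s⁻¹
Geostrophic balance rearranged: |∂P/∂n| = f ρ V_g
|∂P/∂n| = 4.02×10⁻⁵ × 0.994 × 11.0 = 4.39×10⁻⁴ Pa/m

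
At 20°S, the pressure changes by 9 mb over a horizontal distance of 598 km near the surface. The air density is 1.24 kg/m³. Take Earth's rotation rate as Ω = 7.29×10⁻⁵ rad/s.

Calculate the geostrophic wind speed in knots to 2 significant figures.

Coriolis parameter at 20°S:
f = 2Ω sin φ = 2 × 7.29×10⁻⁵ × sin 20° = 4.99×10⁻⁵ s⁻¹
Pressure gradient: |∂P/∂n| = 900 Pa / 598000 m = 1.51×10⁻³ Pa/m
Geostrophic balance (pressure-gradient force = Coriolis force):
V_g = (1/(fρ)) |∂P/∂n| = 1.51×10⁻³ / (4.99×10⁻⁵ × 1.24) = 24.3 m/s
Converting: 24.3 m/s × 1.944 = 47 knots

47 knots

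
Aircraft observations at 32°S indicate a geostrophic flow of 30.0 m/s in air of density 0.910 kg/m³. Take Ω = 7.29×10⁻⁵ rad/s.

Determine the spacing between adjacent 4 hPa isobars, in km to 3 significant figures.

Coriolis parameter at 32°S:
f = 2Ω sin φ = 2 × 7.29×10⁻⁵ × sin 32° = 7.73×10⁻⁵ s⁻¹
Geostrophic balance rearranged: |∂P/∂n| = f ρ V_g
|∂P/∂n| = 7.73×10⁻⁵ × 0.910 × 30.0 = 2.11×10⁻³ Pa/m
Isobar spacing: Δn = ΔP/|∂P/∂n| = 400 Pa / 2.11×10⁻³ Pa/m = 189640 m ≈ 190 km

190 km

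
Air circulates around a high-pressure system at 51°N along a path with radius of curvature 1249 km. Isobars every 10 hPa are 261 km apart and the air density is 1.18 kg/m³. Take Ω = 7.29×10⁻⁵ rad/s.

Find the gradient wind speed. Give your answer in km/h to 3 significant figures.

144 km/h

Coriolis parameter at 51°N:
f = 2Ω sin φ = 2 × 7.29×10⁻⁵ × sin 51° = 1.13×10⁻⁴ s⁻¹
Pressure gradient: |∂P/∂n| = 1000 Pa / 261000 m = 3.83×10⁻³ Pa/m
Geostrophic speed: V_g = |∂P/∂n|/(fρ) = 3.83×10⁻³/(1.13×10⁻⁴ × 1.18) = 28.7 m/s
Around a high, pressure-gradient force acts outward with centrifugal, so Coriolis balances both:
fV = (1/ρ)|∂P/∂n| + V²/R  →  V² − fR·V + fR·V_g = 0
With fR = 1.13×10⁻⁴ × 1249×10³ m = 142 m/s:
V = [fR − √((fR)² − 4 fR V_g)]/2 = [142 − √(142² − 4×142×28.7)]/2 = 39.9 m/s
Supergeostrophic (V > V_g = 28.7 m/s), as expected around a high.
Converting: 39.9 m/s × 3.6 = 144 km/h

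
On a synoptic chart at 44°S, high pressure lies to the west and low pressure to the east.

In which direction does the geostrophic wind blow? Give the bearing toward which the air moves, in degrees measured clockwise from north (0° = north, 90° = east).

The pressure-gradient force points toward the east (bearing 090°).
Geostrophic balance: in the Southern Hemisphere the Coriolis force deflects motion to the left, so the geostrophic wind blows 90° to the left of the pressure-gradient force (low pressure on the right).
Rotating 090° by 90° counterclockwise gives 000° — the wind blows toward the north.

000°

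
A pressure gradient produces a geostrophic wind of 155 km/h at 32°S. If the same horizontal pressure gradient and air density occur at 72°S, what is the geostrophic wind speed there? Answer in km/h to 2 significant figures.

With the same pressure gradient and density, V_g ∝ 1/f ∝ 1/sin φ.
V₂ = V₁ · sin φ₁ / sin φ₂ = 155 × sin 32° / sin 72°
V₂ = 155 × 0.5299/0.9511 = 86 km/h

86 km/h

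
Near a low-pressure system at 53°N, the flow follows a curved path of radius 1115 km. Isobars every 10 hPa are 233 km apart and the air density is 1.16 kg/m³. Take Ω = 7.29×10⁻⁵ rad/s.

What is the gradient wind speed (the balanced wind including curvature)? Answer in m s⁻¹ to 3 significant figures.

26.4 m s⁻¹

Coriolis parameter at 53°N:
f = 2Ω sin φ = 2 × 7.29×10⁻⁵ × sin 53° = 1.16×10⁻⁴ s⁻¹
Pressure gradient: |∂P/∂n| = 1000 Pa / 233000 m = 4.29×10⁻³ Pa/m
Geostrophic speed: V_g = |∂P/∂n|/(fρ) = 4.29×10⁻³/(1.16×10⁻⁴ × 1.16) = 31.8 m/s
Around a low, centrifugal force acts outward with Coriolis, so pressure-gradient force balances both:
(1/ρ)|∂P/∂n| = fV + V²/R  →  V² + fR·V − fR·V_g = 0
With fR = 1.16×10⁻⁴ × 1115×10³ m = 130 m/s:
V = [−fR + √((fR)² + 4 fR V_g)]/2 = [−130 + √(130² + 4×130×31.8)]/2 = 26.4 m/s
Subgeostrophic (V < V_g = 31.8 m/s), as expected around a low.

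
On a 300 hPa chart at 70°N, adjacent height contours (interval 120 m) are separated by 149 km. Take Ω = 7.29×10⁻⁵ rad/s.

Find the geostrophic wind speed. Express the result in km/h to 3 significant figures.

Coriolis parameter at 70°N:
f = 2Ω sin φ = 2 × 7.29×10⁻⁵ × sin 70° = 1.37×10⁻⁴ s⁻¹
Height gradient: |∂Z/∂n| = 120 m / 149000 m = 8.05×10⁻⁴
On a pressure surface, geostrophic balance gives V_g = (g/f)|∂Z/∂n|:
V_g = 9.81 × 8.05×10⁻⁴ / 1.37×10⁻⁴ = 57.7 m/s
Converting: 57.7 m/s × 3.6 = 208 km/h

208 km/h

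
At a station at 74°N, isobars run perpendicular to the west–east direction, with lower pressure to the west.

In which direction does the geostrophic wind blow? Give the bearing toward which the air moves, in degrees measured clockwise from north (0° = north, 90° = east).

The pressure-gradient force points toward the west (bearing 270°).
Geostrophic balance: in the Northern Hemisphere the Coriolis force deflects motion to the right, so the geostrophic wind blows 90° to the right of the pressure-gradient force (low pressure on the left).
Rotating 270° by 90° clockwise gives 000° — the wind blows toward the north.

000°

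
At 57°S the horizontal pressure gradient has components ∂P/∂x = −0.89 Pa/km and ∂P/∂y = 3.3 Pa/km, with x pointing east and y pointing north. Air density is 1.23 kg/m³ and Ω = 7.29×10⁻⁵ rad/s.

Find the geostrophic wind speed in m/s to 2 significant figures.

23 m/s

Coriolis parameter at 57°S:
f = 2Ω sin φ = 2 × 7.29×10⁻⁵ × sin 57° = 1.22×10⁻⁴ s⁻¹
In the Southern Hemisphere f is negative: f = −1.22×10⁻⁴ s⁻¹.
Component geostrophic relations (x east, y north):
u_g = −(1/(fρ)) ∂P/∂y,  v_g = (1/(fρ)) ∂P/∂x
u_g = −(3.3×10⁻³)/(−1.22×10⁻⁴ × 1.23) = 21.9 m/s;  v_g = (−0.89×10⁻³)/(−1.22×10⁻⁴ × 1.23) = 5.92 m/s
|V_g| = √(u_g² + v_g²) = 22.7 m/s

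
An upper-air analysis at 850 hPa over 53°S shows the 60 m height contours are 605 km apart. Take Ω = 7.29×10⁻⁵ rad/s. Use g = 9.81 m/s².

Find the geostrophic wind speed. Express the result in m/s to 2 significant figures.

Coriolis parameter at 53°S:
f = 2Ω sin φ = 2 × 7.29×10⁻⁵ × sin 53° = 1.16×10⁻⁴ s⁻¹
Height gradient: |∂Z/∂n| = 60 m / 605000 m = 9.92×10⁻⁵
On a pressure surface, geostrophic balance gives V_g = (g/f)|∂Z/∂n|:
V_g = 9.81 × 9.92×10⁻⁵ / 1.16×10⁻⁴ = 8.36 m/s

8.4 m/s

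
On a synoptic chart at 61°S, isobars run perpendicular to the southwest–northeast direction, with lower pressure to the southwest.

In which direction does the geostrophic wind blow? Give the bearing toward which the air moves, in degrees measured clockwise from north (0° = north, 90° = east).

135°

The pressure-gradient force points toward the southwest (bearing 225°).
Geostrophic balance: in the Southern Hemisphere the Coriolis force deflects motion to the left, so the geostrophic wind blows 90° to the left of the pressure-gradient force (low pressure on the right).
Rotating 225° by 90° counterclockwise gives 135° — the wind blows toward the southeast.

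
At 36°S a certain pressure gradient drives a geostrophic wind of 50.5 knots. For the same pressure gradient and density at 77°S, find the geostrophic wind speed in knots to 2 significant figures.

With the same pressure gradient and density, V_g ∝ 1/f ∝ 1/sin φ.
V₂ = V₁ · sin φ₁ / sin φ₂ = 50.5 × sin 36° / sin 77°
V₂ = 50.5 × 0.5878/0.9744 = 30 knots

30 knots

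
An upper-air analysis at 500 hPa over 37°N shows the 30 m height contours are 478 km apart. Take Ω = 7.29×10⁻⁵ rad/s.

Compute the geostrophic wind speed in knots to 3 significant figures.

13.6 knots

Coriolis parameter at 37°N:
f = 2Ω sin φ = 2 × 7.29×10⁻⁵ × sin 37° = 8.77×10⁻⁵ s⁻¹
Height gradient: |∂Z/∂n| = 30 m / 478000 m = 6.28×10⁻⁵
On a pressure surface, geostrophic balance gives V_g = (g/f)|∂Z/∂n|:
V_g = 9.81 × 6.28×10⁻⁵ / 8.77×10⁻⁵ = 7.02 m/s
Converting: 7.02 m/s × 1.944 = 13.6 knots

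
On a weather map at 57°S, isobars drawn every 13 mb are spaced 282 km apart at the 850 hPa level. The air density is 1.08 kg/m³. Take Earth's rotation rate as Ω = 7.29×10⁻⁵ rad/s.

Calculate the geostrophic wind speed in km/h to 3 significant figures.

126 km/h

Coriolis parameter at 57°S:
f = 2Ω sin φ = 2 × 7.29×10⁻⁵ × sin 57° = 1.22×10⁻⁴ s⁻¹
Pressure gradient: |∂P/∂n| = 1300 Pa / 282000 m = 4.61×10⁻³ Pa/m
Geostrophic balance (pressure-gradient force = Coriolis force):
V_g = (1/(fρ)) |∂P/∂n| = 4.61×10⁻³ / (1.22×10⁻⁴ × 1.08) = 34.9 m/s
Converting: 34.9 m/s × 3.6 = 126 km/h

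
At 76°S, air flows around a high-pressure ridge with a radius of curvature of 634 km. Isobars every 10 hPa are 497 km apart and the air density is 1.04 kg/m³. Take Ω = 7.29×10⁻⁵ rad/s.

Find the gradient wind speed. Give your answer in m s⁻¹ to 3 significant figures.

16.8 m s⁻¹

Coriolis parameter at 76°S:
f = 2Ω sin φ = 2 × 7.29×10⁻⁵ × sin 76° = 1.41×10⁻⁴ s⁻¹
Pressure gradient: |∂P/∂n| = 1000 Pa / 497000 m = 2.01×10⁻³ Pa/m
Geostrophic speed: V_g = |∂P/∂n|/(fρ) = 2.01×10⁻³/(1.41×10⁻⁴ × 1.04) = 13.7 m/s
Around a high, pressure-gradient force acts outward with centrifugal, so Coriolis balances both:
fV = (1/ρ)|∂P/∂n| + V²/R  →  V² − fR·V + fR·V_g = 0
With fR = 1.41×10⁻⁴ × 634×10³ m = 89.7 m/s:
V = [fR − √((fR)² − 4 fR V_g)]/2 = [89.7 − √(89.7² − 4×89.7×13.7)]/2 = 16.8 m/s
Supergeostrophic (V > V_g = 13.7 m/s), as expected around a high.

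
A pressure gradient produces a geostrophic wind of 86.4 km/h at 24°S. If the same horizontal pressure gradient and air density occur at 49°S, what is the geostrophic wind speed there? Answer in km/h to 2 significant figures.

47 km/h

With the same pressure gradient and density, V_g ∝ 1/f ∝ 1/sin φ.
V₂ = V₁ · sin φ₁ / sin φ₂ = 86.4 × sin 24° / sin 49°
V₂ = 86.4 × 0.4067/0.7547 = 47 km/h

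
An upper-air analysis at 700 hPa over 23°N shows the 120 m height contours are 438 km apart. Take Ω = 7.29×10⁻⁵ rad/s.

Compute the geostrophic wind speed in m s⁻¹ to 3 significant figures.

Coriolis parameter at 23°N:
f = 2Ω sin φ = 2 × 7.29×10⁻⁵ × sin 23° = 5.70×10⁻⁵ s⁻¹
Height gradient: |∂Z/∂n| = 120 m / 438000 m = 2.74×10⁻⁴
On a pressure surface, geostrophic balance gives V_g = (g/f)|∂Z/∂n|:
V_g = 9.81 × 2.74×10⁻⁴ / 5.70×10⁻⁵ = 47.2 m/s

47.2 m s⁻¹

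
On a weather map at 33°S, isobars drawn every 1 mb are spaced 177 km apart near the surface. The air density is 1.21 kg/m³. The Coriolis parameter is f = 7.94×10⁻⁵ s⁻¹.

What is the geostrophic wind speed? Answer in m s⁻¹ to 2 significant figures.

5.9 m s⁻¹

Pressure gradient: |∂P/∂n| = 100 Pa / 177000 m = 5.65×10⁻⁴ Pa/m
Geostrophic balance (pressure-gradient force = Coriolis force):
V_g = (1/(fρ)) |∂P/∂n| = 5.65×10⁻⁴ / (7.94×10⁻⁵ × 1.21) = 5.88 m/s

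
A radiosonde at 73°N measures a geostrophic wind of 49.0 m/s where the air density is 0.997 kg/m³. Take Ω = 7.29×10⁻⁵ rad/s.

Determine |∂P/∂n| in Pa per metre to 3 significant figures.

6.81×10⁻³ Pa/m

Coriolis parameter at 73°N:
f = 2Ω sin φ = 2 × 7.29×10⁻⁵ × sin 73° = 1.39×10⁻⁴ s⁻¹
Geostrophic balance rearranged: |∂P/∂n| = f ρ V_g
|∂P/∂n| = 1.39×10⁻⁴ × 0.997 × 49.0 = 6.81×10⁻³ Pa/m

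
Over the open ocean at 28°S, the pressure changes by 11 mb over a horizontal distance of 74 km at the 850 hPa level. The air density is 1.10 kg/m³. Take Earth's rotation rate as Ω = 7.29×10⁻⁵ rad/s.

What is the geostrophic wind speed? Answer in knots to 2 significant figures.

380 knots

Coriolis parameter at 28°S:
f = 2Ω sin φ = 2 × 7.29×10⁻⁵ × sin 28° = 6.84×10⁻⁵ s⁻¹
Pressure gradient: |∂P/∂n| = 1100 Pa / 74000 m = 1.49×10⁻² Pa/m
Geostrophic balance (pressure-gradient force = Coriolis force):
V_g = (1/(fρ)) |∂P/∂n| = 1.49×10⁻² / (6.84×10⁻⁵ × 1.10) = 197 m/s
Converting: 197 m/s × 1.944 = 380 knots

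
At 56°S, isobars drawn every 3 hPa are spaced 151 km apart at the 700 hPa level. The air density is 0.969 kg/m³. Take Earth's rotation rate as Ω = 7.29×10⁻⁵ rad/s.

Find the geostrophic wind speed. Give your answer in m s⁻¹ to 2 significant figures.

17 m s⁻¹

Coriolis parameter at 56°S:
f = 2Ω sin φ = 2 × 7.29×10⁻⁵ × sin 56° = 1.21×10⁻⁴ s⁻¹
Pressure gradient: |∂P/∂n| = 300 Pa / 151000 m = 1.99×10⁻³ Pa/m
Geostrophic balance (pressure-gradient force = Coriolis force):
V_g = (1/(fρ)) |∂P/∂n| = 1.99×10⁻³ / (1.21×10⁻⁴ × 0.969) = 17.0 m/s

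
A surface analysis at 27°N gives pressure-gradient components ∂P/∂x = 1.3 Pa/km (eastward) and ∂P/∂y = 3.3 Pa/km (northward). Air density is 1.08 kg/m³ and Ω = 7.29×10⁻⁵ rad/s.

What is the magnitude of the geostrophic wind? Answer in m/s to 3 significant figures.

Coriolis parameter at 27°N:
f = 2Ω sin φ = 2 × 7.29×10⁻⁵ × sin 27° = 6.62×10⁻⁵ s⁻¹
Component geostrophic relations (x east, y north):
u_g = −(1/(fρ)) ∂P/∂y,  v_g = (1/(fρ)) ∂P/∂x
u_g = −(3.3×10⁻³)/(6.62×10⁻⁵ × 1.08) = −46.2 m/s;  v_g = (1.3×10⁻³)/(6.62×10⁻⁵ × 1.08) = 18.2 m/s
|V_g| = √(u_g² + v_g²) = 49.6 m/s

49.6 m/s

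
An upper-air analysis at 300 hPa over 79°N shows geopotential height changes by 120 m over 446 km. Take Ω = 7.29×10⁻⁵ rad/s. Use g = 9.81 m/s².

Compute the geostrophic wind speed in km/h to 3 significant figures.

66.4 km/h

Coriolis parameter at 79°N:
f = 2Ω sin φ = 2 × 7.29×10⁻⁵ × sin 79° = 1.43×10⁻⁴ s⁻¹
Height gradient: |∂Z/∂n| = 120 m / 446000 m = 2.69×10⁻⁴
On a pressure surface, geostrophic balance gives V_g = (g/f)|∂Z/∂n|:
V_g = 9.81 × 2.69×10⁻⁴ / 1.43×10⁻⁴ = 18.4 m/s
Converting: 18.4 m/s × 3.6 = 66.4 km/h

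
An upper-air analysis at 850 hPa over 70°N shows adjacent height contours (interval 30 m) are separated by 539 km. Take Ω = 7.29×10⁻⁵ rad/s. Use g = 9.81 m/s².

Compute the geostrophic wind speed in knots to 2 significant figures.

Coriolis parameter at 70°N:
f = 2Ω sin φ = 2 × 7.29×10⁻⁵ × sin 70° = 1.37×10⁻⁴ s⁻¹
Height gradient: |∂Z/∂n| = 30 m / 539000 m = 5.57×10⁻⁵
On a pressure surface, geostrophic balance gives V_g = (g/f)|∂Z/∂n|:
V_g = 9.81 × 5.57×10⁻⁵ / 1.37×10⁻⁴ = 3.99 m/s
Converting: 3.99 m/s × 1.944 = 7.7 knots

7.7 knots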